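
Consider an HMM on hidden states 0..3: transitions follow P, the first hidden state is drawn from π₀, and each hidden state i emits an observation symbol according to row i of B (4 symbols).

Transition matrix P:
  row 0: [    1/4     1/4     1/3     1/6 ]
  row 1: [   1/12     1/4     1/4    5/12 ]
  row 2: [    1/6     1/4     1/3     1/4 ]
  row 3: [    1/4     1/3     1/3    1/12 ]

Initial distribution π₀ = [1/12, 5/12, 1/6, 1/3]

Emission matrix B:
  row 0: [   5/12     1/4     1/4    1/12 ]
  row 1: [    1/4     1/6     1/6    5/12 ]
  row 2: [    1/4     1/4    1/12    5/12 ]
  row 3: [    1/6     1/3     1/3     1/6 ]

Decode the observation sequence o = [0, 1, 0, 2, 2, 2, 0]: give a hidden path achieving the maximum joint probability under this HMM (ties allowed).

path = [1, 3, 1, 3, 1, 3, 0]

t=0: δ = [3.472e-02, 1.042e-01, 4.167e-02, 5.556e-02]  (obs o_0=0)
t=1: δ = [3.472e-03, 4.340e-03, 6.510e-03, 1.447e-02]  ψ = [3, 1, 1, 1]  (obs o_1=1)
t=2: δ = [1.507e-03, 1.206e-03, 1.206e-03, 3.014e-04]  ψ = [3, 3, 3, 1]  (obs o_2=0)
t=3: δ = [9.419e-05, 6.279e-05, 4.186e-05, 1.674e-04]  ψ = [0, 0, 0, 1]  (obs o_3=2)
t=4: δ = [1.047e-05, 9.303e-06, 4.651e-06, 8.721e-06]  ψ = [3, 3, 3, 1]  (obs o_4=2)
t=5: δ = [6.541e-07, 4.845e-07, 2.907e-07, 1.292e-06]  ψ = [0, 3, 0, 1]  (obs o_5=2)
t=6: δ = [1.346e-07, 1.077e-07, 1.077e-07, 3.365e-08]  ψ = [3, 3, 3, 1]  (obs o_6=0)
backtrack: best end state = 0; path = [1, 3, 1, 3, 1, 3, 0]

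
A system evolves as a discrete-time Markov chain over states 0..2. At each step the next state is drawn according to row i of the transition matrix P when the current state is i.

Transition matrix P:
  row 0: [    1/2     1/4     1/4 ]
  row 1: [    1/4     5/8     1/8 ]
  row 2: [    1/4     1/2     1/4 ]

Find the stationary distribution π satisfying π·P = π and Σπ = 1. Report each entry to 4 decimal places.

Balance equations π_j = Σ_i π_i·P[i][j]:
  π_0 = 1/2·π_0 + 1/4·π_1 + 1/4·π_2
  π_1 = 1/4·π_0 + 5/8·π_1 + 1/2·π_2
  normalize: π_0 + π_1 + π_2 = 1
Solving the linear system gives exactly π = [1/3, 10/21, 4/21].

π = [0.3333, 0.4762, 0.1905]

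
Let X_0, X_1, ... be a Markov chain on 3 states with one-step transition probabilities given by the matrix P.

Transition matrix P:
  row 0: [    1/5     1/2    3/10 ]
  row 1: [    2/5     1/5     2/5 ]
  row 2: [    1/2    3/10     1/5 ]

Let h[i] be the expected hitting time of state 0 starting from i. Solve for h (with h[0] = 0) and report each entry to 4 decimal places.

h = [0.0000, 2.3077, 2.1154]

First-step conditioning: h[0] = 0; for i ≠ 0, h[i] = 1 + Σ_k P[i][k]·h[k].
  h[1] = 1 + 1/5·h[1] + 2/5·h[2]
  h[2] = 1 + 3/10·h[1] + 1/5·h[2]
Solving the 2×2 linear system over states ≠ 0 gives exactly h = [0, 30/13, 55/26] (h[0] = 0 is the target).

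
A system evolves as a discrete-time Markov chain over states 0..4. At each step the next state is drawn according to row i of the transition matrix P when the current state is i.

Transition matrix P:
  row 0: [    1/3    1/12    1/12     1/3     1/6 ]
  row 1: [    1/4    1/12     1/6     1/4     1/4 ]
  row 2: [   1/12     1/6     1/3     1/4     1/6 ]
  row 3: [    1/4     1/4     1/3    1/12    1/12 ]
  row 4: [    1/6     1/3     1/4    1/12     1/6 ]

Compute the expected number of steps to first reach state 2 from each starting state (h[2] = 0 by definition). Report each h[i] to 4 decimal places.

First-step conditioning: h[2] = 0; for i ≠ 2, h[i] = 1 + Σ_k P[i][k]·h[k].
  h[0] = 1 + 1/3·h[0] + 1/12·h[1] + 1/3·h[3] + 1/6·h[4]
  h[1] = 1 + 1/4·h[0] + 1/12·h[1] + 1/4·h[3] + 1/4·h[4]
  h[3] = 1 + 1/4·h[0] + 1/4·h[1] + 1/12·h[3] + 1/12·h[4]
  h[4] = 1 + 1/6·h[0] + 1/3·h[1] + 1/12·h[3] + 1/6·h[4]
Solving the 4×4 linear system over states ≠ 2 gives exactly h = [12636/2269, 11652/2269, 0, 10092/2269, 10920/2269] (h[2] = 0 is the target).

h = [5.5690, 5.1353, 0.0000, 4.4478, 4.8127]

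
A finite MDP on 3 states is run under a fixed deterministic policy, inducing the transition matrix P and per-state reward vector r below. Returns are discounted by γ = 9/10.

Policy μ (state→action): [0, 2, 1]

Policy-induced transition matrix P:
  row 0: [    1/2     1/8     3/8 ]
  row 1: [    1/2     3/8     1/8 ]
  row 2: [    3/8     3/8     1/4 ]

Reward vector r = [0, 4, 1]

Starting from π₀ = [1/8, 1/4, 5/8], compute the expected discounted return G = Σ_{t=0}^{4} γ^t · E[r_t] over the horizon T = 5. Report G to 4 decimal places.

t=0: π = [0.1250, 0.2500, 0.6250], E[r] = 1.6250, γ^t·E[r] = 1.625000, running G = 1.625000
t=1: π = [0.4219, 0.3438, 0.2344], E[r] = 1.6094, γ^t·E[r] = 1.448438, running G = 3.073438
t=2: π = [0.4707, 0.2695, 0.2598], E[r] = 1.3379, γ^t·E[r] = 1.083691, running G = 4.157129
t=3: π = [0.4675, 0.2573, 0.2751], E[r] = 1.3044, γ^t·E[r] = 0.950939, running G = 5.108068
t=4: π = [0.4656, 0.2581, 0.2763], E[r] = 1.3087, γ^t·E[r] = 0.858668, running G = 5.966737

G = 5.9667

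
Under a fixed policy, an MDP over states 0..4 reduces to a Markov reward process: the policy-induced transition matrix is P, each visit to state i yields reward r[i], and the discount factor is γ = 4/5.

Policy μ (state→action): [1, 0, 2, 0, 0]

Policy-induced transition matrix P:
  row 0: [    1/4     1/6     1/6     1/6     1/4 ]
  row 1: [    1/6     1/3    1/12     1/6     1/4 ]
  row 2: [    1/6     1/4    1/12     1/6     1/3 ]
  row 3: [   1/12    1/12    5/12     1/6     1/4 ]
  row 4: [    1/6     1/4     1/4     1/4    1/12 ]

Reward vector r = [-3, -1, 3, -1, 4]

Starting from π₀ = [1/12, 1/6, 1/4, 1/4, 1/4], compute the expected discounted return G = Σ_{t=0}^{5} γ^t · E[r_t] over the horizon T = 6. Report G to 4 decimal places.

G = 2.7832

t=0: π = [0.0833, 0.1667, 0.2500, 0.2500, 0.2500], E[r] = 1.0833, γ^t·E[r] = 1.083333, running G = 1.083333
t=1: π = [0.1528, 0.2153, 0.2153, 0.1875, 0.2292], E[r] = 0.7014, γ^t·E[r] = 0.561111, running G = 1.644444
t=2: π = [0.1638, 0.2240, 0.1968, 0.1858, 0.2297], E[r] = 0.6082, γ^t·E[r] = 0.389259, running G = 2.033704
t=3: π = [0.1648, 0.2241, 0.1972, 0.1858, 0.2281], E[r] = 0.5996, γ^t·E[r] = 0.307012, running G = 2.340716
t=4: π = [0.1649, 0.2240, 0.1970, 0.1857, 0.2284], E[r] = 0.6003, γ^t·E[r] = 0.245898, running G = 2.586614
t=5: π = [0.1649, 0.2240, 0.1970, 0.1857, 0.2283], E[r] = 0.6000, γ^t·E[r] = 0.196616, running G = 2.783230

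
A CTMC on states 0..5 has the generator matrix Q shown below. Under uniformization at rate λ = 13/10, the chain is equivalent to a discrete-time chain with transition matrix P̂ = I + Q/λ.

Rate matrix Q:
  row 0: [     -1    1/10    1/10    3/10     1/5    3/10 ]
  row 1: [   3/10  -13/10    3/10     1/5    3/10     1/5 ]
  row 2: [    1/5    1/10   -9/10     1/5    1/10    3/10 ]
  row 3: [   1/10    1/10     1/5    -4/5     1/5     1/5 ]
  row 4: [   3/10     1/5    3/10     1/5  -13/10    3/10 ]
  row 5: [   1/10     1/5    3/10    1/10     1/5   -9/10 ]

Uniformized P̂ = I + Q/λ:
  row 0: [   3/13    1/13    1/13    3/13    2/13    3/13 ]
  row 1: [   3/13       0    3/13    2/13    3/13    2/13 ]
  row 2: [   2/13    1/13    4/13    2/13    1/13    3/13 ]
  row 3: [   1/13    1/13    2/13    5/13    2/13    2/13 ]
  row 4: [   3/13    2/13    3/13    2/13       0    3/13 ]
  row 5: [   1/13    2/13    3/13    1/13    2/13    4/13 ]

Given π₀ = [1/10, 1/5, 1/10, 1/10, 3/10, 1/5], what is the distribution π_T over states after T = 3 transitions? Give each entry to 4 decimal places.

π = [0.1508, 0.0969, 0.2085, 0.1919, 0.1257, 0.2264]

t=0: π = [0.1000, 0.2000, 0.1000, 0.1000, 0.3000, 0.2000]
t=1: π = [0.1769, 0.1000, 0.2154, 0.1692, 0.1154, 0.2231]
t=2: π = [0.1538, 0.0953, 0.2071, 0.1893, 0.1272, 0.2272]
t=3: π = [0.1508, 0.0969, 0.2085, 0.1919, 0.1257, 0.2264]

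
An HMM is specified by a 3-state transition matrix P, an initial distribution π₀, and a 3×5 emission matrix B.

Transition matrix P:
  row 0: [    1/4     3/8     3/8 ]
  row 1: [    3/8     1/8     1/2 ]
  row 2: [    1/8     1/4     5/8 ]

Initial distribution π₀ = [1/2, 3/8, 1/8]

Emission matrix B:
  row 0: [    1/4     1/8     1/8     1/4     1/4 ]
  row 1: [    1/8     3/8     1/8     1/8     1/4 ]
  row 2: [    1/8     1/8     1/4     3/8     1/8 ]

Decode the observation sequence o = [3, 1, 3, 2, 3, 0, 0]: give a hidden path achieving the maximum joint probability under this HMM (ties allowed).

path = [0, 1, 2, 2, 2, 2, 2]

t=0: δ = [1.250e-01, 4.688e-02, 4.688e-02]  (obs o_0=3)
t=1: δ = [3.906e-03, 1.758e-02, 5.859e-03]  ψ = [0, 0, 0]  (obs o_1=1)
t=2: δ = [1.648e-03, 2.747e-04, 3.296e-03]  ψ = [1, 1, 1]  (obs o_2=3)
t=3: δ = [5.150e-05, 1.030e-04, 5.150e-04]  ψ = [0, 2, 2]  (obs o_3=2)
t=4: δ = [1.609e-05, 1.609e-05, 1.207e-04]  ψ = [2, 2, 2]  (obs o_4=3)
t=5: δ = [3.772e-06, 3.772e-06, 9.430e-06]  ψ = [2, 2, 2]  (obs o_5=0)
t=6: δ = [3.536e-07, 2.947e-07, 7.367e-07]  ψ = [1, 2, 2]  (obs o_6=0)
backtrack: best end state = 2; path = [0, 1, 2, 2, 2, 2, 2]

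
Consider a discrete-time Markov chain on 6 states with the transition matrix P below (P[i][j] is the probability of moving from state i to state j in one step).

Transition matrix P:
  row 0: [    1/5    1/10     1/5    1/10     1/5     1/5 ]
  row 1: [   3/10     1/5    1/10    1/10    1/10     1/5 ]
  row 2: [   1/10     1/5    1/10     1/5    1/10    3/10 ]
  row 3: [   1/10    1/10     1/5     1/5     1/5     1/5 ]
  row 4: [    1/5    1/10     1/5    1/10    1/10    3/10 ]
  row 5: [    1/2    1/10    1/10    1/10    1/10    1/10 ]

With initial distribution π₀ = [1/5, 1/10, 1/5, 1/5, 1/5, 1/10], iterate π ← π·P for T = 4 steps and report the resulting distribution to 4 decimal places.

t=0: π = [0.2000, 0.1000, 0.2000, 0.2000, 0.2000, 0.1000]
t=1: π = [0.2000, 0.1300, 0.1600, 0.1400, 0.1400, 0.2300]
t=2: π = [0.2520, 0.1290, 0.1480, 0.1300, 0.1340, 0.2070]
t=3: π = [0.2472, 0.1277, 0.1516, 0.1278, 0.1382, 0.2075]
t=4: π = [0.2471, 0.1279, 0.1513, 0.1279, 0.1375, 0.2082]

π = [0.2471, 0.1279, 0.1513, 0.1279, 0.1375, 0.2082]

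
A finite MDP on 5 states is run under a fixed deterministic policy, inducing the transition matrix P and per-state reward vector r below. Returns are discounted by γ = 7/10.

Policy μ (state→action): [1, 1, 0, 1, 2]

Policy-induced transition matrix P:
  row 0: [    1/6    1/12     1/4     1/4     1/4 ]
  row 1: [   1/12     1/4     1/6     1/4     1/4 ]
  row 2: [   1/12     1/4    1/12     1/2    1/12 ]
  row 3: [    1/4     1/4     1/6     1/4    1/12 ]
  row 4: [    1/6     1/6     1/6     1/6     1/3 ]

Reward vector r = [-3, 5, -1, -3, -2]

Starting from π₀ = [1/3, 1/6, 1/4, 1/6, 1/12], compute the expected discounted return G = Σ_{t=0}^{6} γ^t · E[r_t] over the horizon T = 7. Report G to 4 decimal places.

G = -2.8616

t=0: π = [0.3333, 0.1667, 0.2500, 0.1667, 0.0833], E[r] = -1.0833, γ^t·E[r] = -1.083333, running G = -1.083333
t=1: π = [0.1458, 0.1875, 0.1736, 0.3056, 0.1875], E[r] = -0.9653, γ^t·E[r] = -0.675694, running G = -1.759028
t=2: π = [0.1620, 0.2101, 0.1644, 0.2778, 0.1858], E[r] = -0.8050, γ^t·E[r] = -0.394439, running G = -2.153466
t=3: π = [0.1586, 0.2075, 0.1665, 0.2756, 0.1918], E[r] = -0.8152, γ^t·E[r] = -0.279597, running G = -2.433064
t=4: π = [0.1585, 0.2076, 0.1660, 0.2756, 0.1923], E[r] = -0.8150, γ^t·E[r] = -0.195686, running G = -2.628750
t=5: π = [0.1585, 0.2076, 0.1660, 0.2755, 0.1924], E[r] = -0.8150, γ^t·E[r] = -0.136977, running G = -2.765727
t=6: π = [0.1585, 0.2075, 0.1660, 0.2755, 0.1924], E[r] = -0.8151, γ^t·E[r] = -0.095895, running G = -2.861621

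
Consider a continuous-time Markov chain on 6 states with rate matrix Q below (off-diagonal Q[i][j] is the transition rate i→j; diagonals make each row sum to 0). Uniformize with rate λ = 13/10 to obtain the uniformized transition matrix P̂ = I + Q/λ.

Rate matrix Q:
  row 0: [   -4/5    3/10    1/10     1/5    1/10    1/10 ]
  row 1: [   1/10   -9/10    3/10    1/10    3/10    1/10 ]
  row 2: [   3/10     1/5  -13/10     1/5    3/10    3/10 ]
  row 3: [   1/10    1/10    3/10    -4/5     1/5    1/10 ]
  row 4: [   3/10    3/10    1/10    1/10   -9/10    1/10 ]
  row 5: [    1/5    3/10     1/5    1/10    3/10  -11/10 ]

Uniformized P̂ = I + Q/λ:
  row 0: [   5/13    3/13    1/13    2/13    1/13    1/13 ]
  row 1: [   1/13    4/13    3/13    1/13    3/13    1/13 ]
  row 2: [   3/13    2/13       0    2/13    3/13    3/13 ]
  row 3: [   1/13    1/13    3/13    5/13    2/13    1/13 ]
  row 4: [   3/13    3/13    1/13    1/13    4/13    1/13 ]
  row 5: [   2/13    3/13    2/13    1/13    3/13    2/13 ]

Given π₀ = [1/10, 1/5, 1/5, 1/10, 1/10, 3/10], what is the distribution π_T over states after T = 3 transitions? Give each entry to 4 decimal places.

t=0: π = [0.1000, 0.2000, 0.2000, 0.1000, 0.1000, 0.3000]
t=1: π = [0.1769, 0.2154, 0.1308, 0.1308, 0.2154, 0.1308]
t=2: π = [0.1947, 0.2172, 0.1302, 0.1408, 0.2101, 0.1071]
t=3: π = [0.1974, 0.2158, 0.1302, 0.1452, 0.2061, 0.1052]

π = [0.1974, 0.2158, 0.1302, 0.1452, 0.2061, 0.1052]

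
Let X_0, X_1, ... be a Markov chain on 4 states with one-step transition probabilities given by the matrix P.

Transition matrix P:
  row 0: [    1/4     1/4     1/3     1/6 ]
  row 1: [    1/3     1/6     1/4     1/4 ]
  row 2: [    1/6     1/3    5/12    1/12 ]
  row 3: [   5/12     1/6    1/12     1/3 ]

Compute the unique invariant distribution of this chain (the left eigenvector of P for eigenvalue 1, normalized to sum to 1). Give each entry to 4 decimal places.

π = [0.2782, 0.2380, 0.2888, 0.1949]

Balance equations π_j = Σ_i π_i·P[i][j]:
  π_0 = 1/4·π_0 + 1/3·π_1 + 1/6·π_2 + 5/12·π_3
  π_1 = 1/4·π_0 + 1/6·π_1 + 1/3·π_2 + 1/6·π_3
  π_2 = 1/3·π_0 + 1/4·π_1 + 5/12·π_2 + 1/12·π_3
  normalize: π_0 + π_1 + π_2 + π_3 = 1
Solving the linear system gives exactly π = [197/708, 337/1416, 409/1416, 23/118].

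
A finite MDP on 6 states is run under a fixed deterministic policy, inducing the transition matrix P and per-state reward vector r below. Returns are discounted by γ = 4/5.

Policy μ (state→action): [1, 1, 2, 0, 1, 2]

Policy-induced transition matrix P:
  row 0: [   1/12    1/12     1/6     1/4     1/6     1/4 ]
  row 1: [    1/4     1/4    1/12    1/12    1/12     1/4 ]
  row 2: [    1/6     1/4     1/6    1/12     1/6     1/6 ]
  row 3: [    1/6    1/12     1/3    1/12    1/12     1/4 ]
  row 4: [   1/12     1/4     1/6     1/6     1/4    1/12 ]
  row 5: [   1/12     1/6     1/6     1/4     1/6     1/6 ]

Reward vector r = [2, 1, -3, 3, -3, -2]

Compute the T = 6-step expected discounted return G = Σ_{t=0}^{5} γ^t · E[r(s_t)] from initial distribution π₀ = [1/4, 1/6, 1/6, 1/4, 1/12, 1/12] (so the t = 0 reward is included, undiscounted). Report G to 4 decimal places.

t=0: π = [0.2500, 0.1667, 0.1667, 0.2500, 0.0833, 0.0833], E[r] = 0.5000, γ^t·E[r] = 0.500000, running G = 0.500000
t=1: π = [0.1458, 0.1597, 0.1944, 0.1458, 0.1389, 0.2153], E[r] = -0.5417, γ^t·E[r] = -0.433333, running G = 0.066667
t=2: π = [0.1383, 0.1834, 0.1777, 0.1551, 0.1528, 0.1927], E[r] = -0.4514, γ^t·E[r] = -0.288889, running G = -0.222222
t=3: π = [0.1416, 0.1850, 0.1772, 0.1512, 0.1512, 0.1937], E[r] = -0.4506, γ^t·E[r] = -0.230691, running G = -0.452914
t=4: π = [0.1415, 0.1850, 0.1765, 0.1518, 0.1512, 0.1939], E[r] = -0.4473, γ^t·E[r] = -0.183207, running G = -0.636120
t=5: π = [0.1415, 0.1849, 0.1765, 0.1518, 0.1512, 0.1939], E[r] = -0.4476, γ^t·E[r] = -0.146657, running G = -0.782777

G = -0.7828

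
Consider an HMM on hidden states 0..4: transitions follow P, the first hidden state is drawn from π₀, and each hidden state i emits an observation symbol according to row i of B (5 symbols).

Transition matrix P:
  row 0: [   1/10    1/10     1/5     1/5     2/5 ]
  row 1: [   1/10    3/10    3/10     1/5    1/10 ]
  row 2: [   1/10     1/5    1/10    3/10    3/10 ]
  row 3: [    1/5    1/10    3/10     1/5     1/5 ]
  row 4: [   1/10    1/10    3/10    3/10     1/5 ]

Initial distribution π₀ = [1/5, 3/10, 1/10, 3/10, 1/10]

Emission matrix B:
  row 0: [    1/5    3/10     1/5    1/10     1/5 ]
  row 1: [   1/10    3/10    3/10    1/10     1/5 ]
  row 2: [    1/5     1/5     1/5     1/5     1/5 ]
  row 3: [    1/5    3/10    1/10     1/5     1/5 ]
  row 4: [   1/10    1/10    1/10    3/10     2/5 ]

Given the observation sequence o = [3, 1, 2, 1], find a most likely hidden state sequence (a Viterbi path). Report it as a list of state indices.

path = [1, 1, 1, 1]

t=0: δ = [2.000e-02, 3.000e-02, 2.000e-02, 6.000e-02, 3.000e-02]  (obs o_0=3)
t=1: δ = [3.600e-03, 2.700e-03, 3.600e-03, 3.600e-03, 1.200e-03]  ψ = [3, 1, 3, 3, 3]  (obs o_1=1)
t=2: δ = [1.440e-04, 2.430e-04, 2.160e-04, 1.080e-04, 1.440e-04]  ψ = [3, 1, 3, 2, 0]  (obs o_2=2)
t=3: δ = [7.290e-06, 2.187e-05, 1.458e-05, 1.944e-05, 6.480e-06]  ψ = [1, 1, 1, 2, 2]  (obs o_3=1)
backtrack: best end state = 1; path = [1, 1, 1, 1]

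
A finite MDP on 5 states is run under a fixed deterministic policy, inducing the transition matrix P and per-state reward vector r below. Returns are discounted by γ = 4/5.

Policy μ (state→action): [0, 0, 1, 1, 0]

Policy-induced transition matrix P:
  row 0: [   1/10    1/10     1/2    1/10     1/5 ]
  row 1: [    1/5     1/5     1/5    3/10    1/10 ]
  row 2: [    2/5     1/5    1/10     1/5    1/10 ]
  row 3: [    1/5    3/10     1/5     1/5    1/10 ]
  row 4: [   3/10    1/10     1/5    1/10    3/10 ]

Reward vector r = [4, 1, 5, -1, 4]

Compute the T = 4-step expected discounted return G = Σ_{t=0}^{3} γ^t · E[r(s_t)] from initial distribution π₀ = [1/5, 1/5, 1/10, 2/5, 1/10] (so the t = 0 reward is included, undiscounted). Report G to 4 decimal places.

t=0: π = [0.2000, 0.2000, 0.1000, 0.4000, 0.1000], E[r] = 1.5000, γ^t·E[r] = 1.500000, running G = 1.500000
t=1: π = [0.2100, 0.2100, 0.2500, 0.1900, 0.1400], E[r] = 2.6700, γ^t·E[r] = 2.136000, running G = 3.636000
t=2: π = [0.2430, 0.1840, 0.2380, 0.1860, 0.1490], E[r] = 2.7560, γ^t·E[r] = 1.763840, running G = 5.399840
t=3: π = [0.2382, 0.1794, 0.2491, 0.1792, 0.1541], E[r] = 2.8149, γ^t·E[r] = 1.441229, running G = 6.841069

G = 6.8411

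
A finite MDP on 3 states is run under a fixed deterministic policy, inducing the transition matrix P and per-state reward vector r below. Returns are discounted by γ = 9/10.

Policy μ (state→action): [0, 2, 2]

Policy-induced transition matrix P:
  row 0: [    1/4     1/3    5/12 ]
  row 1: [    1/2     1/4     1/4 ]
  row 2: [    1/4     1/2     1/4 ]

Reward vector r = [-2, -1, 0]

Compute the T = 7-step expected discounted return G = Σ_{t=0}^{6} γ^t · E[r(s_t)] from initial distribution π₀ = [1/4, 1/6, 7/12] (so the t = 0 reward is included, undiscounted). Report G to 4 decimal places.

t=0: π = [0.2500, 0.1667, 0.5833], E[r] = -0.6667, γ^t·E[r] = -0.666667, running G = -0.666667
t=1: π = [0.2917, 0.4167, 0.2917], E[r] = -1.0000, γ^t·E[r] = -0.900000, running G = -1.566667
t=2: π = [0.3542, 0.3472, 0.2986], E[r] = -1.0556, γ^t·E[r] = -0.855000, running G = -2.421667
t=3: π = [0.3368, 0.3542, 0.3090], E[r] = -1.0278, γ^t·E[r] = -0.749250, running G = -3.170917
t=4: π = [0.3385, 0.3553, 0.3061], E[r] = -1.0324, γ^t·E[r] = -0.677363, running G = -3.848279
t=5: π = [0.3388, 0.3547, 0.3064], E[r] = -1.0324, γ^t·E[r] = -0.609626, running G = -4.457905
t=6: π = [0.3387, 0.3548, 0.3065], E[r] = -1.0322, γ^t·E[r] = -0.548561, running G = -5.006467

G = -5.0065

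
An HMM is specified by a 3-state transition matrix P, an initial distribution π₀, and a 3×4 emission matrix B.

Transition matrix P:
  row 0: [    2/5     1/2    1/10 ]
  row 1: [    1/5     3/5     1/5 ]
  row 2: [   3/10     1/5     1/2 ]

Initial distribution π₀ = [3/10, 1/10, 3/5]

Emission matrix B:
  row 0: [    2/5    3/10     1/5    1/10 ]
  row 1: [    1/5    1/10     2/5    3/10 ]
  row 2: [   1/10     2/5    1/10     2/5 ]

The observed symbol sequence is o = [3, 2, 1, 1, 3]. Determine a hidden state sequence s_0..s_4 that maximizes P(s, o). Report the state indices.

t=0: δ = [3.000e-02, 3.000e-02, 2.400e-01]  (obs o_0=3)
t=1: δ = [1.440e-02, 1.920e-02, 1.200e-02]  ψ = [2, 2, 2]  (obs o_1=2)
t=2: δ = [1.728e-03, 1.152e-03, 2.400e-03]  ψ = [0, 1, 2]  (obs o_2=1)
t=3: δ = [2.160e-04, 8.640e-05, 4.800e-04]  ψ = [2, 0, 2]  (obs o_3=1)
t=4: δ = [1.440e-05, 3.240e-05, 9.600e-05]  ψ = [2, 0, 2]  (obs o_4=3)
backtrack: best end state = 2; path = [2, 2, 2, 2, 2]

path = [2, 2, 2, 2, 2]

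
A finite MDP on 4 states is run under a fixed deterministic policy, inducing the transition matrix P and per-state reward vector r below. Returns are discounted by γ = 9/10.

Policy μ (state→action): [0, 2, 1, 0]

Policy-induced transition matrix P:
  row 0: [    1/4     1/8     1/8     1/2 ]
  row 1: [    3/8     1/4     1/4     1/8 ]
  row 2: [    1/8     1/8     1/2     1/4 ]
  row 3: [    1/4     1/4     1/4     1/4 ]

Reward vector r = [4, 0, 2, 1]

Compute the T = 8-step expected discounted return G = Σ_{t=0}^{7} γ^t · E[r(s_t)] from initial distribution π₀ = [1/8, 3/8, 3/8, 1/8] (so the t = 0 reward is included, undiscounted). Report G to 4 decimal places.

G = 9.9793

t=0: π = [0.1250, 0.3750, 0.3750, 0.1250], E[r] = 1.3750, γ^t·E[r] = 1.375000, running G = 1.375000
t=1: π = [0.2500, 0.1875, 0.3281, 0.2344], E[r] = 1.8906, γ^t·E[r] = 1.701563, running G = 3.076563
t=2: π = [0.2324, 0.1777, 0.3008, 0.2891], E[r] = 1.8203, γ^t·E[r] = 1.474453, running G = 4.551016
t=3: π = [0.2346, 0.1833, 0.2961, 0.2859], E[r] = 1.8167, γ^t·E[r] = 1.324338, running G = 5.875354
t=4: π = [0.2359, 0.1837, 0.2947, 0.2857], E[r] = 1.8188, γ^t·E[r] = 1.193286, running G = 7.068640
t=5: π = [0.2361, 0.1837, 0.2942, 0.2860], E[r] = 1.8189, γ^t·E[r] = 1.074025, running G = 8.142665
t=6: π = [0.2362, 0.1837, 0.2940, 0.2861], E[r] = 1.8189, γ^t·E[r] = 0.966626, running G = 9.109291
t=7: π = [0.2362, 0.1837, 0.2940, 0.2861], E[r] = 1.8189, γ^t·E[r] = 0.869970, running G = 9.979261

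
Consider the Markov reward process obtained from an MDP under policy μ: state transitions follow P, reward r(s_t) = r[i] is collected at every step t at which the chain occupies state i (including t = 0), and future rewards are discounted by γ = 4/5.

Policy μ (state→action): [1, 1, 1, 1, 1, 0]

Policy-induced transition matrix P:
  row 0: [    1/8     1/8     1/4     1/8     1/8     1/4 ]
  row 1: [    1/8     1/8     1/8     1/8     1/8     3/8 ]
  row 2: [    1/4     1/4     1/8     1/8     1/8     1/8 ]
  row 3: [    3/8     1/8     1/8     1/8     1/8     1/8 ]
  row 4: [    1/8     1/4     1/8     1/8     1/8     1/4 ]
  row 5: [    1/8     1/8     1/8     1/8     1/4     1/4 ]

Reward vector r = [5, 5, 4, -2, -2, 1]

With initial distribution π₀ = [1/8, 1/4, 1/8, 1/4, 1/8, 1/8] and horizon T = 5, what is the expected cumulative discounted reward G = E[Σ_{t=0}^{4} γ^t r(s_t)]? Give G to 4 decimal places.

G = 6.4473

t=0: π = [0.1250, 0.2500, 0.1250, 0.2500, 0.1250, 0.1250], E[r] = 1.7500, γ^t·E[r] = 1.750000, running G = 1.750000
t=1: π = [0.2031, 0.1563, 0.1406, 0.1250, 0.1406, 0.2344], E[r] = 2.0625, γ^t·E[r] = 1.650000, running G = 3.400000
t=2: π = [0.1738, 0.1602, 0.1504, 0.1250, 0.1543, 0.2363], E[r] = 1.9492, γ^t·E[r] = 1.247500, running G = 4.647500
t=3: π = [0.1750, 0.1631, 0.1467, 0.1250, 0.1545, 0.2356], E[r] = 1.9541, γ^t·E[r] = 1.000500, running G = 5.648000
t=4: π = [0.1746, 0.1627, 0.1469, 0.1250, 0.1544, 0.2364], E[r] = 1.9513, γ^t·E[r] = 0.799250, running G = 6.447250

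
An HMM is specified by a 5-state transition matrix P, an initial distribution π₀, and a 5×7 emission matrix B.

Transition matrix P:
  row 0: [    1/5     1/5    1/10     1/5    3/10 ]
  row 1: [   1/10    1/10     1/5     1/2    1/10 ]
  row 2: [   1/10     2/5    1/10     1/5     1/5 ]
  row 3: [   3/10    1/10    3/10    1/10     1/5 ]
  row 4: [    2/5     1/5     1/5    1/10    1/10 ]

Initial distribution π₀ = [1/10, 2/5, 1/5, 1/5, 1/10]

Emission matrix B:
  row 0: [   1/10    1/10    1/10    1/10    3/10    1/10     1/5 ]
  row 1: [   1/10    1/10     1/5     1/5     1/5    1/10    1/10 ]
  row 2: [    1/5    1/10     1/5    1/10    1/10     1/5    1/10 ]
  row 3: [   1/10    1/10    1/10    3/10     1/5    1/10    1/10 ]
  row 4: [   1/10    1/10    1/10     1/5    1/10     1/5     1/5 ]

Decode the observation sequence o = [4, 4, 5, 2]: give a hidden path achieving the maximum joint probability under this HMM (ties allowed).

path = [1, 3, 2, 1]

t=0: δ = [3.000e-02, 8.000e-02, 2.000e-02, 4.000e-02, 1.000e-02]  (obs o_0=4)
t=1: δ = [3.600e-03, 1.600e-03, 1.600e-03, 8.000e-03, 9.000e-04]  ψ = [3, 1, 1, 1, 0]  (obs o_1=4)
t=2: δ = [2.400e-04, 8.000e-05, 4.800e-04, 8.000e-05, 3.200e-04]  ψ = [3, 3, 3, 1, 3]  (obs o_2=5)
t=3: δ = [1.280e-05, 3.840e-05, 1.280e-05, 9.600e-06, 9.600e-06]  ψ = [4, 2, 4, 2, 2]  (obs o_3=2)
backtrack: best end state = 1; path = [1, 3, 2, 1]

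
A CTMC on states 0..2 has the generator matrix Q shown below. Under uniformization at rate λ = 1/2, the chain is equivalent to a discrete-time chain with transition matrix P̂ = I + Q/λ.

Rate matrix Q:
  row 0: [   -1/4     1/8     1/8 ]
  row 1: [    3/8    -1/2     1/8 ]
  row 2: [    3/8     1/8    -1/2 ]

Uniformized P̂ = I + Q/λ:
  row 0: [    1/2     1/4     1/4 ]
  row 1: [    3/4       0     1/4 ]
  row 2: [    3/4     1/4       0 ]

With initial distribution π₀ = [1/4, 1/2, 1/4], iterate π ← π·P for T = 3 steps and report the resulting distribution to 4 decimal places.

t=0: π = [0.2500, 0.5000, 0.2500]
t=1: π = [0.6875, 0.1250, 0.1875]
t=2: π = [0.5781, 0.2188, 0.2031]
t=3: π = [0.6055, 0.1953, 0.1992]

π = [0.6055, 0.1953, 0.1992]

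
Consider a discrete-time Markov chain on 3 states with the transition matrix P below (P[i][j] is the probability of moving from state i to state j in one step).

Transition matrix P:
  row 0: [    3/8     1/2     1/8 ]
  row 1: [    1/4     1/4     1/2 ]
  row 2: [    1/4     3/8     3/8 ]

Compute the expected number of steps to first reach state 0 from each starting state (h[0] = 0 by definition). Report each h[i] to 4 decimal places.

h = [0.0000, 4.0000, 4.0000]

First-step conditioning: h[0] = 0; for i ≠ 0, h[i] = 1 + Σ_k P[i][k]·h[k].
  h[1] = 1 + 1/4·h[1] + 1/2·h[2]
  h[2] = 1 + 3/8·h[1] + 3/8·h[2]
Solving the 2×2 linear system over states ≠ 0 gives exactly h = [0, 4, 4] (h[0] = 0 is the target).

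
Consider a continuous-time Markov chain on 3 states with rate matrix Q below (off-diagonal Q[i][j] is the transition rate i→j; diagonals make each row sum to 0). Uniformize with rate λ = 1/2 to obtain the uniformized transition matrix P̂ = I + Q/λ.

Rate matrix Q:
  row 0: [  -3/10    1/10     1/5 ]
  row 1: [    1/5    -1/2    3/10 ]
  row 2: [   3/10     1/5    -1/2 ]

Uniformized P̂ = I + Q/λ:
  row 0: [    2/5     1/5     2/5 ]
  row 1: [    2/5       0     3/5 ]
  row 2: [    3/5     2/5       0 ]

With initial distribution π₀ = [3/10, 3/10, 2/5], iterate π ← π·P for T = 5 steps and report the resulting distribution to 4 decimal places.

π = [0.4638, 0.2201, 0.3161]

t=0: π = [0.3000, 0.3000, 0.4000]
t=1: π = [0.4800, 0.2200, 0.3000]
t=2: π = [0.4600, 0.2160, 0.3240]
t=3: π = [0.4648, 0.2216, 0.3136]
t=4: π = [0.4627, 0.2184, 0.3189]
t=5: π = [0.4638, 0.2201, 0.3161]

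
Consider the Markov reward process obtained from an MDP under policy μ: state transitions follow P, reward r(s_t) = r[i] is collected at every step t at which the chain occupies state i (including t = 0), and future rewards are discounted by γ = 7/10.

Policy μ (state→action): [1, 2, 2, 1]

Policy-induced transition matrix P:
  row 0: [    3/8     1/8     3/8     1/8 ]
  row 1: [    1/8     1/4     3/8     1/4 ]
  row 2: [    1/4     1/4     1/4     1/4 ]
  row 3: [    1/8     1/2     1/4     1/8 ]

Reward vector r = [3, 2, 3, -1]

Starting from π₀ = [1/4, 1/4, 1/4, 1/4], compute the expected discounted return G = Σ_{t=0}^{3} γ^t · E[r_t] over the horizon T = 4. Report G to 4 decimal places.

G = 4.7398

t=0: π = [0.2500, 0.2500, 0.2500, 0.2500], E[r] = 1.7500, γ^t·E[r] = 1.750000, running G = 1.750000
t=1: π = [0.2188, 0.2813, 0.3125, 0.1875], E[r] = 1.9688, γ^t·E[r] = 1.378125, running G = 3.128125
t=2: π = [0.2188, 0.2695, 0.3125, 0.1992], E[r] = 1.9336, γ^t·E[r] = 0.947461, running G = 4.075586
t=3: π = [0.2188, 0.2725, 0.3110, 0.1978], E[r] = 1.9365, γ^t·E[r] = 0.664228, running G = 4.739813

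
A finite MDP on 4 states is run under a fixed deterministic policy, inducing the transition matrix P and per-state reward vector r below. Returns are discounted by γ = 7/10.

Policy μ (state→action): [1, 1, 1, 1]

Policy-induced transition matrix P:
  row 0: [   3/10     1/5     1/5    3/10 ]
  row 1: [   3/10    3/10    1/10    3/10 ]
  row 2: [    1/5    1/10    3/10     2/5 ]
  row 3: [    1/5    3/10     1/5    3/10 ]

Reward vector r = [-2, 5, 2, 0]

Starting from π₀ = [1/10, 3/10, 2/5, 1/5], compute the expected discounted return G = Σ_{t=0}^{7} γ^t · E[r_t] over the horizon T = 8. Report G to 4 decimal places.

t=0: π = [0.1000, 0.3000, 0.4000, 0.2000], E[r] = 2.1000, γ^t·E[r] = 2.100000, running G = 2.100000
t=1: π = [0.2400, 0.2100, 0.2100, 0.3400], E[r] = 0.9900, γ^t·E[r] = 0.693000, running G = 2.793000
t=2: π = [0.2450, 0.2340, 0.2000, 0.3210], E[r] = 1.0800, γ^t·E[r] = 0.529200, running G = 3.322200
t=3: π = [0.2479, 0.2355, 0.1966, 0.3200], E[r] = 1.0749, γ^t·E[r] = 0.368691, running G = 3.690891
t=4: π = [0.2483, 0.2359, 0.1961, 0.3197], E[r] = 1.0750, γ^t·E[r] = 0.258105, running G = 3.948996
t=5: π = [0.2484, 0.2359, 0.1960, 0.3196], E[r] = 1.0749, γ^t·E[r] = 0.180661, running G = 4.129657
t=6: π = [0.2484, 0.2360, 0.1960, 0.3196], E[r] = 1.0749, γ^t·E[r] = 0.126462, running G = 4.256119
t=7: π = [0.2484, 0.2360, 0.1960, 0.3196], E[r] = 1.0749, γ^t·E[r] = 0.088523, running G = 4.344642

G = 4.3446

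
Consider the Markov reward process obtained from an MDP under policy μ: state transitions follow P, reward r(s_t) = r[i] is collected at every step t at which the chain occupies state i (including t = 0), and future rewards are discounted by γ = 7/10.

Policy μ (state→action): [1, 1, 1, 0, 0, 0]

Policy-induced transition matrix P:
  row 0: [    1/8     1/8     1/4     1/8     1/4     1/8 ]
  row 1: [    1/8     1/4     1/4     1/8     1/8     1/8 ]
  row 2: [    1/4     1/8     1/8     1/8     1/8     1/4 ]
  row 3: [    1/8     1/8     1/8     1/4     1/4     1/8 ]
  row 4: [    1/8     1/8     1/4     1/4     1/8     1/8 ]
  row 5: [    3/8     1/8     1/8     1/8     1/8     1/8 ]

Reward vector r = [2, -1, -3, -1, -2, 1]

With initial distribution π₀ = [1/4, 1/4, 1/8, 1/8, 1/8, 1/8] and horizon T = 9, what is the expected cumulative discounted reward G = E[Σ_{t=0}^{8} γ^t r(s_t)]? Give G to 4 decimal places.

G = -1.9524

t=0: π = [0.2500, 0.2500, 0.1250, 0.1250, 0.1250, 0.1250], E[r] = -0.3750, γ^t·E[r] = -0.375000, running G = -0.375000
t=1: π = [0.1719, 0.1563, 0.2031, 0.1563, 0.1719, 0.1406], E[r] = -0.7813, γ^t·E[r] = -0.546875, running G = -0.921875
t=2: π = [0.1855, 0.1445, 0.1875, 0.1660, 0.1660, 0.1504], E[r] = -0.6836, γ^t·E[r] = -0.334961, running G = -1.256836
t=3: π = [0.1860, 0.1431, 0.1870, 0.1665, 0.1689, 0.1484], E[r] = -0.6880, γ^t·E[r] = -0.235980, running G = -1.492816
t=4: π = [0.1855, 0.1429, 0.1873, 0.1669, 0.1691, 0.1484], E[r] = -0.6904, γ^t·E[r] = -0.165758, running G = -1.658573
t=5: π = [0.1855, 0.1429, 0.1872, 0.1670, 0.1691, 0.1484], E[r] = -0.6901, γ^t·E[r] = -0.115984, running G = -1.774558
t=6: π = [0.1855, 0.1429, 0.1872, 0.1670, 0.1691, 0.1484], E[r] = -0.6901, γ^t·E[r] = -0.081192, running G = -1.855750
t=7: π = [0.1855, 0.1429, 0.1872, 0.1670, 0.1691, 0.1484], E[r] = -0.6901, γ^t·E[r] = -0.056836, running G = -1.912585
t=8: π = [0.1855, 0.1429, 0.1872, 0.1670, 0.1691, 0.1484], E[r] = -0.6901, γ^t·E[r] = -0.039785, running G = -1.952370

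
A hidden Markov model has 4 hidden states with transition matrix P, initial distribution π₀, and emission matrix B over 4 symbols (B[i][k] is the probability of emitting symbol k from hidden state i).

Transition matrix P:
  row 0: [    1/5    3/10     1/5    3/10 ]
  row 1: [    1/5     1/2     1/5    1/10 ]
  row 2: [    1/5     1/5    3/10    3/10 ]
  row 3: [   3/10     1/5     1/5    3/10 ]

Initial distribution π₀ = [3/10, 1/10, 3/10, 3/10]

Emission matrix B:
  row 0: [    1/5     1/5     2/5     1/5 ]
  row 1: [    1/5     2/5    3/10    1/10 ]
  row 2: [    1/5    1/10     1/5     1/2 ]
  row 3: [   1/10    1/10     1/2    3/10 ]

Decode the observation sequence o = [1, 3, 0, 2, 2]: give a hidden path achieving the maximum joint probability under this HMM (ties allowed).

t=0: δ = [6.000e-02, 4.000e-02, 3.000e-02, 3.000e-02]  (obs o_0=1)
t=1: δ = [2.400e-03, 2.000e-03, 6.000e-03, 5.400e-03]  ψ = [0, 1, 0, 0]  (obs o_1=3)
t=2: δ = [3.240e-04, 2.400e-04, 3.600e-04, 1.800e-04]  ψ = [3, 2, 2, 2]  (obs o_2=0)
t=3: δ = [2.880e-05, 3.600e-05, 2.160e-05, 5.400e-05]  ψ = [2, 1, 2, 2]  (obs o_3=2)
t=4: δ = [6.480e-06, 5.400e-06, 2.160e-06, 8.100e-06]  ψ = [3, 1, 3, 3]  (obs o_4=2)
backtrack: best end state = 3; path = [0, 2, 2, 3, 3]

path = [0, 2, 2, 3, 3]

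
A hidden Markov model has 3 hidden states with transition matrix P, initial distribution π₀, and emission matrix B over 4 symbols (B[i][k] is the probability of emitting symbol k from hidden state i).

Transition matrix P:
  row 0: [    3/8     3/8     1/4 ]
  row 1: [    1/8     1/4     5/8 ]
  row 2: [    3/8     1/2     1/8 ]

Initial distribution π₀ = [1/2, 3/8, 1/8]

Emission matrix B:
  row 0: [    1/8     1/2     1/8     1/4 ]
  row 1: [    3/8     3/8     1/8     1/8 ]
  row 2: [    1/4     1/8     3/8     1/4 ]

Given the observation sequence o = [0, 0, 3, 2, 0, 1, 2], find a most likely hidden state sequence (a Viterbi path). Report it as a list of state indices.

t=0: δ = [6.250e-02, 1.406e-01, 3.125e-02]  (obs o_0=0)
t=1: δ = [2.930e-03, 1.318e-02, 2.197e-02]  ψ = [0, 1, 1]  (obs o_1=0)
t=2: δ = [2.060e-03, 1.373e-03, 2.060e-03]  ψ = [2, 2, 1]  (obs o_2=3)
t=3: δ = [9.656e-05, 1.287e-04, 3.219e-04]  ψ = [0, 2, 1]  (obs o_3=2)
t=4: δ = [1.509e-05, 6.035e-05, 2.012e-05]  ψ = [2, 2, 1]  (obs o_4=0)
t=5: δ = [3.772e-06, 5.658e-06, 4.715e-06]  ψ = [1, 1, 1]  (obs o_5=1)
t=6: δ = [2.210e-07, 2.947e-07, 1.326e-06]  ψ = [2, 2, 1]  (obs o_6=2)
backtrack: best end state = 2; path = [1, 2, 1, 2, 1, 1, 2]

path = [1, 2, 1, 2, 1, 1, 2]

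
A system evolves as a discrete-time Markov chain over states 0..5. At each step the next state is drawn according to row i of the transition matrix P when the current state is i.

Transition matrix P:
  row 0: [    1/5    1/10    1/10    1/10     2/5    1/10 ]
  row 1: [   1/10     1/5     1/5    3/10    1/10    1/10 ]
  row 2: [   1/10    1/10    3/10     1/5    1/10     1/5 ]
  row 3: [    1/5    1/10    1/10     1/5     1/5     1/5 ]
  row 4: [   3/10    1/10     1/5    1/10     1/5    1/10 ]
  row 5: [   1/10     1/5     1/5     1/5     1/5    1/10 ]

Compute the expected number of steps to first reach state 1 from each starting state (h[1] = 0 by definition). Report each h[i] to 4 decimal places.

h = [8.8364, 0.0000, 8.7150, 8.7382, 8.8263, 7.9328]

First-step conditioning: h[1] = 0; for i ≠ 1, h[i] = 1 + Σ_k P[i][k]·h[k].
  h[0] = 1 + 1/5·h[0] + 1/10·h[2] + 1/10·h[3] + 2/5·h[4] + 1/10·h[5]
  h[2] = 1 + 1/10·h[0] + 3/10·h[2] + 1/5·h[3] + 1/10·h[4] + 1/5·h[5]
  h[3] = 1 + 1/5·h[0] + 1/10·h[2] + 1/5·h[3] + 1/5·h[4] + 1/5·h[5]
  h[4] = 1 + 3/10·h[0] + 1/5·h[2] + 1/10·h[3] + 1/5·h[4] + 1/10·h[5]
  h[5] = 1 + 1/10·h[0] + 1/5·h[2] + 1/5·h[3] + 1/5·h[4] + 1/10·h[5]
Solving the 5×5 linear system over states ≠ 1 gives exactly h = [87330/9883, 0, 86130/9883, 86360/9883, 87230/9883, 78400/9883] (h[1] = 0 is the target).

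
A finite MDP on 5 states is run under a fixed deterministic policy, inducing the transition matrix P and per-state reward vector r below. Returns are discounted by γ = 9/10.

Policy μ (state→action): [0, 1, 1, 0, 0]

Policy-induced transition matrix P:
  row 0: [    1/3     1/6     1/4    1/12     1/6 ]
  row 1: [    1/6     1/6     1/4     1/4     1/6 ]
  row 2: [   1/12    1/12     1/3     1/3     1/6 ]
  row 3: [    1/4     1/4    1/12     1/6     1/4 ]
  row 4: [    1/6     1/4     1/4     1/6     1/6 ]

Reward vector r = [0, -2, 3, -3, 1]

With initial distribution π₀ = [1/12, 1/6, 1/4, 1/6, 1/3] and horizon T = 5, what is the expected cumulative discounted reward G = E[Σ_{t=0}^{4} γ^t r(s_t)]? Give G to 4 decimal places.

G = -0.0436

t=0: π = [0.0833, 0.1667, 0.2500, 0.1667, 0.3333], E[r] = 0.2500, γ^t·E[r] = 0.250000, running G = 0.250000
t=1: π = [0.1736, 0.1875, 0.2431, 0.2153, 0.1806], E[r] = -0.1111, γ^t·E[r] = -0.100000, running G = 0.150000
t=2: π = [0.1933, 0.1794, 0.2344, 0.2083, 0.1846], E[r] = -0.0961, γ^t·E[r] = -0.077813, running G = 0.072188
t=3: π = [0.1967, 0.1799, 0.2348, 0.2046, 0.1840], E[r] = -0.0850, γ^t·E[r] = -0.061980, running G = 0.010207
t=4: π = [0.1969, 0.1795, 0.2355, 0.2044, 0.1837], E[r] = -0.0820, γ^t·E[r] = -0.053821, running G = -0.043614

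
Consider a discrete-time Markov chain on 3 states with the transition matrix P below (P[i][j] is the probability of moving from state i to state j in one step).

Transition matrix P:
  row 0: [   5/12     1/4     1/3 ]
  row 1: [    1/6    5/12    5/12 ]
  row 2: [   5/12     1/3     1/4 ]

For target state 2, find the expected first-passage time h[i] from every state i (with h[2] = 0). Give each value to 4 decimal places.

First-step conditioning: h[2] = 0; for i ≠ 2, h[i] = 1 + Σ_k P[i][k]·h[k].
  h[0] = 1 + 5/12·h[0] + 1/4·h[1]
  h[1] = 1 + 1/6·h[0] + 5/12·h[1]
Solving the 2×2 linear system over states ≠ 2 gives exactly h = [120/43, 108/43, 0] (h[2] = 0 is the target).

h = [2.7907, 2.5116, 0.0000]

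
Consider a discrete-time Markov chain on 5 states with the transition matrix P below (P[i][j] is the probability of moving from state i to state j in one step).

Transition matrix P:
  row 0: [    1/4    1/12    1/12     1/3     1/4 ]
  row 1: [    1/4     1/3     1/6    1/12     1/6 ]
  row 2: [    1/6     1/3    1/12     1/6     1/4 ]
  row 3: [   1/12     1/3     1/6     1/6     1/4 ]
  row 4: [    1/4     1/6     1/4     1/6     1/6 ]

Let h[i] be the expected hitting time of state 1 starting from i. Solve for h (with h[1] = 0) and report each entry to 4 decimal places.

h = [5.1020, 0.0000, 4.0215, 3.9315, 4.7234]

First-step conditioning: h[1] = 0; for i ≠ 1, h[i] = 1 + Σ_k P[i][k]·h[k].
  h[0] = 1 + 1/4·h[0] + 1/12·h[2] + 1/3·h[3] + 1/4·h[4]
  h[2] = 1 + 1/6·h[0] + 1/12·h[2] + 1/6·h[3] + 1/4·h[4]
  h[3] = 1 + 1/12·h[0] + 1/6·h[2] + 1/6·h[3] + 1/4·h[4]
  h[4] = 1 + 1/4·h[0] + 1/4·h[2] + 1/6·h[3] + 1/6·h[4]
Solving the 4×4 linear system over states ≠ 1 gives exactly h = [13260/2599, 0, 10452/2599, 10218/2599, 12276/2599] (h[1] = 0 is the target).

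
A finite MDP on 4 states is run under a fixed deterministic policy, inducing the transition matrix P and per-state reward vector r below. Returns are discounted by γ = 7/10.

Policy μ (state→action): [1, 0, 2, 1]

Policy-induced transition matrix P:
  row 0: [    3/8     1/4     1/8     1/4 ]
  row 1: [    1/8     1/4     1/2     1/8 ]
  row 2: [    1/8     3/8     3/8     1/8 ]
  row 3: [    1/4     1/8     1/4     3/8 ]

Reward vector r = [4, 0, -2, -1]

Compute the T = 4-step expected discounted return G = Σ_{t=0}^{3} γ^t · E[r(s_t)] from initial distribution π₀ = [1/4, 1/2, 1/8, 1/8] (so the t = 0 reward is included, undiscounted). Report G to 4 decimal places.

G = 0.5037

t=0: π = [0.2500, 0.5000, 0.1250, 0.1250], E[r] = 0.6250, γ^t·E[r] = 0.625000, running G = 0.625000
t=1: π = [0.2031, 0.2500, 0.3594, 0.1875], E[r] = -0.0938, γ^t·E[r] = -0.065625, running G = 0.559375
t=2: π = [0.1992, 0.2715, 0.3320, 0.1973], E[r] = -0.0645, γ^t·E[r] = -0.031582, running G = 0.527793
t=3: π = [0.1995, 0.2668, 0.3345, 0.1992], E[r] = -0.0703, γ^t·E[r] = -0.024117, running G = 0.503676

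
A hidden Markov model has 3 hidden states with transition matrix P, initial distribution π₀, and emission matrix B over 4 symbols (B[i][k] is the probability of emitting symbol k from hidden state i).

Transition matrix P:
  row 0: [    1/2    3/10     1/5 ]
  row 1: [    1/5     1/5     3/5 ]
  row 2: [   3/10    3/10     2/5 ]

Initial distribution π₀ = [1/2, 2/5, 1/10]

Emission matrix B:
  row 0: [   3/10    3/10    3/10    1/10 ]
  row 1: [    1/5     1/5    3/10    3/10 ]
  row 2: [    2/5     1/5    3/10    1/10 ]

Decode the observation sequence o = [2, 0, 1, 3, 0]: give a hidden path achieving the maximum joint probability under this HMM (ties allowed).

t=0: δ = [1.500e-01, 1.200e-01, 3.000e-02]  (obs o_0=2)
t=1: δ = [2.250e-02, 9.000e-03, 2.880e-02]  ψ = [0, 0, 1]  (obs o_1=0)
t=2: δ = [3.375e-03, 1.728e-03, 2.304e-03]  ψ = [0, 2, 2]  (obs o_2=1)
t=3: δ = [1.688e-04, 3.037e-04, 1.037e-04]  ψ = [0, 0, 1]  (obs o_3=3)
t=4: δ = [2.531e-05, 1.215e-05, 7.290e-05]  ψ = [0, 1, 1]  (obs o_4=0)
backtrack: best end state = 2; path = [0, 0, 0, 1, 2]

path = [0, 0, 0, 1, 2]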